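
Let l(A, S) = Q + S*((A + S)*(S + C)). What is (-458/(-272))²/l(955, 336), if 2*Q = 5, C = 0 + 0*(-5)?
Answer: 52441/2695768667296 ≈ 1.9453e-8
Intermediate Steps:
C = 0 (C = 0 + 0 = 0)
Q = 5/2 (Q = (½)*5 = 5/2 ≈ 2.5000)
l(A, S) = 5/2 + S²*(A + S) (l(A, S) = 5/2 + S*((A + S)*(S + 0)) = 5/2 + S*((A + S)*S) = 5/2 + S*(S*(A + S)) = 5/2 + S²*(A + S))
(-458/(-272))²/l(955, 336) = (-458/(-272))²/(5/2 + 336³ + 955*336²) = (-458*(-1/272))²/(5/2 + 37933056 + 955*112896) = (229/136)²/(5/2 + 37933056 + 107815680) = 52441/(18496*(291497477/2)) = (52441/18496)*(2/291497477) = 52441/2695768667296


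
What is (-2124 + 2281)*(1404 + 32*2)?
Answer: 230476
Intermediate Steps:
(-2124 + 2281)*(1404 + 32*2) = 157*(1404 + 64) = 157*1468 = 230476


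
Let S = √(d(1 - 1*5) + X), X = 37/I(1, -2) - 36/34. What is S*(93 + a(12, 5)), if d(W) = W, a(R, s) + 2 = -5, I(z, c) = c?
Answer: 129*I*√3026/17 ≈ 417.42*I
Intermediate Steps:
a(R, s) = -7 (a(R, s) = -2 - 5 = -7)
X = -665/34 (X = 37/(-2) - 36/34 = 37*(-½) - 36*1/34 = -37/2 - 18/17 = -665/34 ≈ -19.559)
S = 3*I*√3026/34 (S = √((1 - 1*5) - 665/34) = √((1 - 5) - 665/34) = √(-4 - 665/34) = √(-801/34) = 3*I*√3026/34 ≈ 4.8537*I)
S*(93 + a(12, 5)) = (3*I*√3026/34)*(93 - 7) = (3*I*√3026/34)*86 = 129*I*√3026/17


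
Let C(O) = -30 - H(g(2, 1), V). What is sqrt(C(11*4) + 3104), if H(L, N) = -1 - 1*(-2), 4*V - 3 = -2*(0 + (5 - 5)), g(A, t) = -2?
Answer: sqrt(3073) ≈ 55.435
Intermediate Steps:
V = 3/4 (V = 3/4 + (-2*(0 + (5 - 5)))/4 = 3/4 + (-2*(0 + 0))/4 = 3/4 + (-2*0)/4 = 3/4 + (1/4)*0 = 3/4 + 0 = 3/4 ≈ 0.75000)
H(L, N) = 1 (H(L, N) = -1 + 2 = 1)
C(O) = -31 (C(O) = -30 - 1*1 = -30 - 1 = -31)
sqrt(C(11*4) + 3104) = sqrt(-31 + 3104) = sqrt(3073)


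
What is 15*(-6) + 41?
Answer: -49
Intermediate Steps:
15*(-6) + 41 = -90 + 41 = -49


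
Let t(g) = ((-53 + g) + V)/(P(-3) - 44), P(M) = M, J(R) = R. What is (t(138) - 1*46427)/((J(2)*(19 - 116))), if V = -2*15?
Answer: 1091062/4559 ≈ 239.32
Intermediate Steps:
V = -30
t(g) = 83/47 - g/47 (t(g) = ((-53 + g) - 30)/(-3 - 44) = (-83 + g)/(-47) = (-83 + g)*(-1/47) = 83/47 - g/47)
(t(138) - 1*46427)/((J(2)*(19 - 116))) = ((83/47 - 1/47*138) - 1*46427)/((2*(19 - 116))) = ((83/47 - 138/47) - 46427)/((2*(-97))) = (-55/47 - 46427)/(-194) = -2182124/47*(-1/194) = 1091062/4559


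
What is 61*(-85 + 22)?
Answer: -3843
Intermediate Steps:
61*(-85 + 22) = 61*(-63) = -3843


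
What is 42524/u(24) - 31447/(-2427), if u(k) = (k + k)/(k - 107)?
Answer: -713713969/9708 ≈ -73518.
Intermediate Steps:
u(k) = 2*k/(-107 + k) (u(k) = (2*k)/(-107 + k) = 2*k/(-107 + k))
42524/u(24) - 31447/(-2427) = 42524/((2*24/(-107 + 24))) - 31447/(-2427) = 42524/((2*24/(-83))) - 31447*(-1/2427) = 42524/((2*24*(-1/83))) + 31447/2427 = 42524/(-48/83) + 31447/2427 = 42524*(-83/48) + 31447/2427 = -882373/12 + 31447/2427 = -713713969/9708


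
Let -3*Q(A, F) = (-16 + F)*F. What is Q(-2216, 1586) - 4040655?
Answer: -14611985/3 ≈ -4.8707e+6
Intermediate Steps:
Q(A, F) = -F*(-16 + F)/3 (Q(A, F) = -(-16 + F)*F/3 = -F*(-16 + F)/3)
Q(-2216, 1586) - 4040655 = (⅓)*1586*(16 - 1*1586) - 4040655 = (⅓)*1586*(16 - 1586) - 4040655 = (⅓)*1586*(-1570) - 4040655 = -2490020/3 - 4040655 = -14611985/3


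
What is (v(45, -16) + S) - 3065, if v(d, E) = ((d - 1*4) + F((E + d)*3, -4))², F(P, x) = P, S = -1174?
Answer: 12145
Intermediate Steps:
v(d, E) = (-4 + 3*E + 4*d)² (v(d, E) = ((d - 1*4) + (E + d)*3)² = ((d - 4) + (3*E + 3*d))² = ((-4 + d) + (3*E + 3*d))² = (-4 + 3*E + 4*d)²)
(v(45, -16) + S) - 3065 = ((-4 + 3*(-16) + 4*45)² - 1174) - 3065 = ((-4 - 48 + 180)² - 1174) - 3065 = (128² - 1174) - 3065 = (16384 - 1174) - 3065 = 15210 - 3065 = 12145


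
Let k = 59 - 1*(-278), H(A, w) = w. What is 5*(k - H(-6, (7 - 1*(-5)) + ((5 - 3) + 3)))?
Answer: 1600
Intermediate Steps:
k = 337 (k = 59 + 278 = 337)
5*(k - H(-6, (7 - 1*(-5)) + ((5 - 3) + 3))) = 5*(337 - ((7 - 1*(-5)) + ((5 - 3) + 3))) = 5*(337 - ((7 + 5) + (2 + 3))) = 5*(337 - (12 + 5)) = 5*(337 - 1*17) = 5*(337 - 17) = 5*320 = 1600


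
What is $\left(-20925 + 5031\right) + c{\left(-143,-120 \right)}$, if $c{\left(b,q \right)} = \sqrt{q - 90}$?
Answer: $-15894 + i \sqrt{210} \approx -15894.0 + 14.491 i$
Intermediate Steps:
$c{\left(b,q \right)} = \sqrt{-90 + q}$
$\left(-20925 + 5031\right) + c{\left(-143,-120 \right)} = \left(-20925 + 5031\right) + \sqrt{-90 - 120} = -15894 + \sqrt{-210} = -15894 + i \sqrt{210}$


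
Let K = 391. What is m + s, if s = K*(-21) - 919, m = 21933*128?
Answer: 2798294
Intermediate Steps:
m = 2807424
s = -9130 (s = 391*(-21) - 919 = -8211 - 919 = -9130)
m + s = 2807424 - 9130 = 2798294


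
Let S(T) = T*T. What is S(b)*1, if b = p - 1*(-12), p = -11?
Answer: 1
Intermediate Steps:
b = 1 (b = -11 - 1*(-12) = -11 + 12 = 1)
S(T) = T²
S(b)*1 = 1²*1 = 1*1 = 1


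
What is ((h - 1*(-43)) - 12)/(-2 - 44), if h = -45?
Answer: 7/23 ≈ 0.30435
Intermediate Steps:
((h - 1*(-43)) - 12)/(-2 - 44) = ((-45 - 1*(-43)) - 12)/(-2 - 44) = ((-45 + 43) - 12)/(-46) = -(-2 - 12)/46 = -1/46*(-14) = 7/23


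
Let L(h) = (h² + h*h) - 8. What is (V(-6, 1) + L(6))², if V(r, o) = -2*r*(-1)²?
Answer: 5776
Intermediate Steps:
V(r, o) = -2*r
L(h) = -8 + 2*h² (L(h) = (h² + h²) - 8 = 2*h² - 8 = -8 + 2*h²)
(V(-6, 1) + L(6))² = (-2*(-6) + (-8 + 2*6²))² = (12 + (-8 + 2*36))² = (12 + (-8 + 72))² = (12 + 64)² = 76² = 5776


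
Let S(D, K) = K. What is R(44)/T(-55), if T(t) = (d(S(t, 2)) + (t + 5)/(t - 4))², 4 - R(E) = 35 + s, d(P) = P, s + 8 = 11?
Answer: -59177/14112 ≈ -4.1934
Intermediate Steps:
s = 3 (s = -8 + 11 = 3)
R(E) = -34 (R(E) = 4 - (35 + 3) = 4 - 1*38 = 4 - 38 = -34)
T(t) = (2 + (5 + t)/(-4 + t))² (T(t) = (2 + (t + 5)/(t - 4))² = (2 + (5 + t)/(-4 + t))²)
R(44)/T(-55) = -34*(-4 - 55)²/(9*(-1 - 55)²) = -34/(9*(-56)²/(-59)²) = -34/(9*3136*(1/3481)) = -34/28224/3481 = -34*3481/28224 = -59177/14112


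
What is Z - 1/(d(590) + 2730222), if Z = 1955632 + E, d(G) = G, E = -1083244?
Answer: 2382327619055/2730812 ≈ 8.7239e+5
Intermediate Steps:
Z = 872388 (Z = 1955632 - 1083244 = 872388)
Z - 1/(d(590) + 2730222) = 872388 - 1/(590 + 2730222) = 872388 - 1/2730812 = 2382327619055/2730812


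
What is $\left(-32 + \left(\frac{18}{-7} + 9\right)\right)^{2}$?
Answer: $\frac{32041}{49} \approx 653.9$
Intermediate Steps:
$\left(-32 + \left(\frac{18}{-7} + 9\right)\right)^{2} = \left(-32 + \left(18 \left(- \frac{1}{7}\right) + 9\right)\right)^{2} = \left(-32 + \left(- \frac{18}{7} + 9\right)\right)^{2} = \left(-32 + \frac{45}{7}\right)^{2} = \left(- \frac{179}{7}\right)^{2} = \frac{32041}{49}$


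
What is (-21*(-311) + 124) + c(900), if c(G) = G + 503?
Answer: 8058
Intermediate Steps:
c(G) = 503 + G
(-21*(-311) + 124) + c(900) = (-21*(-311) + 124) + (503 + 900) = (6531 + 124) + 1403 = 6655 + 1403 = 8058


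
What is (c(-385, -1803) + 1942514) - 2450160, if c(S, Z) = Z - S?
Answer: -509064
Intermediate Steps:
(c(-385, -1803) + 1942514) - 2450160 = ((-1803 - 1*(-385)) + 1942514) - 2450160 = ((-1803 + 385) + 1942514) - 2450160 = (-1418 + 1942514) - 2450160 = 1941096 - 2450160 = -509064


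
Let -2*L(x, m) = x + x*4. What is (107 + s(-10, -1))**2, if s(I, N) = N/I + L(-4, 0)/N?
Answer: 942841/100 ≈ 9428.4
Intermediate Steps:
L(x, m) = -5*x/2 (L(x, m) = -(x + x*4)/2 = -(x + 4*x)/2 = -5*x/2)
s(I, N) = 10/N + N/I (s(I, N) = N/I + (-5/2*(-4))/N = N/I + 10/N = 10/N + N/I)
(107 + s(-10, -1))**2 = (107 + (10/(-1) - 1/(-10)))**2 = (107 + (10*(-1) - 1*(-1/10)))**2 = (107 + (-10 + 1/10))**2 = (107 - 99/10)**2 = (971/10)**2 = 942841/100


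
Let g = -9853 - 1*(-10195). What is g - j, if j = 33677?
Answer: -33335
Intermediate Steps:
g = 342 (g = -9853 + 10195 = 342)
g - j = 342 - 1*33677 = 342 - 33677 = -33335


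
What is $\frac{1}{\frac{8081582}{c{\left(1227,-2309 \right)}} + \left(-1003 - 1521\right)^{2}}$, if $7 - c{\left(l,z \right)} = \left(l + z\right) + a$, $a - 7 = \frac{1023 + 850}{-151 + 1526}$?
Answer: $\frac{1485877}{9477004530402} \approx 1.5679 \cdot 10^{-7}$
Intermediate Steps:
$a = \frac{11498}{1375}$ ($a = 7 + \frac{1023 + 850}{-151 + 1526} = 7 + \frac{1873}{1375} = \frac{11498}{1375} \approx 8.3622$)
$c{\left(l,z \right)} = - \frac{1873}{1375} - l - z$ ($c{\left(l,z \right)} = 7 - \left(\left(l + z\right) + \frac{11498}{1375}\right) = 7 - \left(\frac{11498}{1375} + l + z\right) = - \frac{1873}{1375} - l - z$)
$\frac{1}{\frac{8081582}{c{\left(1227,-2309 \right)}} + \left(-1003 - 1521\right)^{2}} = \frac{1}{\frac{8081582}{- \frac{1873}{1375} - 1227 - -2309} + \left(-1003 - 1521\right)^{2}} = \frac{1}{\frac{8081582}{- \frac{1873}{1375} - 1227 + 2309} + \left(-2524\right)^{2}} = \frac{1}{\frac{8081582}{\frac{1485877}{1375}} + 6370576} = \frac{1}{8081582 \cdot \frac{1375}{1485877} + 6370576} = \frac{1}{\frac{11112175250}{1485877} + 6370576} = \frac{1}{\frac{9477004530402}{1485877}} = \frac{1485877}{9477004530402}$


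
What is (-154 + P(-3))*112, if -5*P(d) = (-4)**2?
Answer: -88032/5 ≈ -17606.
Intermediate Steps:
P(d) = -16/5 (P(d) = -1/5*(-4)**2 = -1/5*16 = -16/5)
(-154 + P(-3))*112 = (-154 - 16/5)*112 = -786/5*112 = -88032/5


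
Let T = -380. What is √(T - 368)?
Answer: 2*I*√187 ≈ 27.35*I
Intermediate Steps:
√(T - 368) = √(-380 - 368) = √(-748) = 2*I*√187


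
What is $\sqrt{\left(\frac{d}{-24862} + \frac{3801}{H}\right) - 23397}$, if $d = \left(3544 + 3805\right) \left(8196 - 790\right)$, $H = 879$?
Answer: $\frac{i \sqrt{339374293032122435}}{3642283} \approx 159.94 i$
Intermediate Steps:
$d = 54426694$ ($d = 7349 \cdot 7406 = 54426694$)
$\sqrt{\left(\frac{d}{-24862} + \frac{3801}{H}\right) - 23397} = \sqrt{\left(\frac{54426694}{-24862} + \frac{3801}{879}\right) - 23397} = \sqrt{\left(54426694 \left(- \frac{1}{24862}\right) + 3801 \cdot \frac{1}{879}\right) - 23397} = \sqrt{\left(- \frac{27213347}{12431} + \frac{1267}{293}\right) - 23397} = \sqrt{- \frac{7957760594}{3642283} - 23397} = \sqrt{- \frac{93176255945}{3642283}} = \frac{i \sqrt{339374293032122435}}{3642283}$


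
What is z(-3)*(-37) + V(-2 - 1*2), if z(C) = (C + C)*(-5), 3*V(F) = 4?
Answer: -3326/3 ≈ -1108.7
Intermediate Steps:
V(F) = 4/3 (V(F) = (⅓)*4 = 4/3)
z(C) = -10*C (z(C) = (2*C)*(-5) = -10*C)
z(-3)*(-37) + V(-2 - 1*2) = -10*(-3)*(-37) + 4/3 = 30*(-37) + 4/3 = -1110 + 4/3 = -3326/3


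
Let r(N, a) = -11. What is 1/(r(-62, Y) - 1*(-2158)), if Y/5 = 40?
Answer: 1/2147 ≈ 0.00046577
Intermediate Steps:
Y = 200 (Y = 5*40 = 200)
1/(r(-62, Y) - 1*(-2158)) = 1/(-11 - 1*(-2158)) = 1/(-11 + 2158) = 1/2147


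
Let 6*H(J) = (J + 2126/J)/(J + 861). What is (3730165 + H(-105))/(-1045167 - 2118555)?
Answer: -1776602973049/1506817514160 ≈ -1.1790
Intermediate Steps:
H(J) = (J + 2126/J)/(6*(861 + J)) (H(J) = ((J + 2126/J)/(J + 861))/6 = ((J + 2126/J)/(861 + J))/6 = (J + 2126/J)/(6*(861 + J)))
(3730165 + H(-105))/(-1045167 - 2118555) = (3730165 + (⅙)*(2126 + (-105)²)/(-105*(861 - 105)))/(-1045167 - 2118555) = (3730165 + (⅙)*(-1/105)*(2126 + 11025)/756)/(-3163722) = (3730165 + (⅙)*(-1/105)*(1/756)*13151)*(-1/3163722) = (3730165 - 13151/476280)*(-1/3163722) = (1776602973049/476280)*(-1/3163722) = -1776602973049/1506817514160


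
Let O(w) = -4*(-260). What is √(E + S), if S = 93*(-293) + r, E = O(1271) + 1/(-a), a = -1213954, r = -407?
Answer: I*√39223581703297502/1213954 ≈ 163.14*I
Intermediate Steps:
O(w) = 1040
E = 1262512161/1213954 (E = 1040 + 1/(-1*(-1213954)) = 1040 + 1/1213954 = 1262512161/1213954 ≈ 1040.0)
S = -27656 (S = 93*(-293) - 407 = -27249 - 407 = -27656)
√(E + S) = √(1262512161/1213954 - 27656) = √(-32310599663/1213954) = I*√39223581703297502/1213954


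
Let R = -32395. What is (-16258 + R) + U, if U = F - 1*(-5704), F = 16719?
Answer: -26230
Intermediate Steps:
U = 22423 (U = 16719 - 1*(-5704) = 16719 + 5704 = 22423)
(-16258 + R) + U = (-16258 - 32395) + 22423 = -48653 + 22423 = -26230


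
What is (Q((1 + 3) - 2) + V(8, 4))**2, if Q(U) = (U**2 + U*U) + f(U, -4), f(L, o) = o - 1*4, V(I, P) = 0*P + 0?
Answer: 0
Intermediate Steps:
V(I, P) = 0 (V(I, P) = 0 + 0 = 0)
f(L, o) = -4 + o (f(L, o) = o - 4 = -4 + o)
Q(U) = -8 + 2*U**2 (Q(U) = (U**2 + U*U) + (-4 - 4) = (U**2 + U**2) - 8 = 2*U**2 - 8 = -8 + 2*U**2)
(Q((1 + 3) - 2) + V(8, 4))**2 = ((-8 + 2*((1 + 3) - 2)**2) + 0)**2 = ((-8 + 2*(4 - 2)**2) + 0)**2 = ((-8 + 2*2**2) + 0)**2 = ((-8 + 2*4) + 0)**2 = ((-8 + 8) + 0)**2 = (0 + 0)**2 = 0**2 = 0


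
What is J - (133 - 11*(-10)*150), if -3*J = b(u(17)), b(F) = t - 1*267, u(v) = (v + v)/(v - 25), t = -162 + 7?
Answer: -49477/3 ≈ -16492.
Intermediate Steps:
t = -155
u(v) = 2*v/(-25 + v) (u(v) = (2*v)/(-25 + v) = 2*v/(-25 + v))
b(F) = -422 (b(F) = -155 - 1*267 = -155 - 267 = -422)
J = 422/3 (J = -⅓*(-422) = 422/3 ≈ 140.67)
J - (133 - 11*(-10)*150) = 422/3 - (133 - 11*(-10)*150) = 422/3 - (133 + 110*150) = 422/3 - (133 + 16500) = 422/3 - 1*16633 = 422/3 - 16633 = -49477/3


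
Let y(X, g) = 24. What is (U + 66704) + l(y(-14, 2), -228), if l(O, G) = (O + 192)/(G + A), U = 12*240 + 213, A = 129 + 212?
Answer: 7887277/113 ≈ 69799.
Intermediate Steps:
A = 341
U = 3093 (U = 2880 + 213 = 3093)
l(O, G) = (192 + O)/(341 + G) (l(O, G) = (O + 192)/(G + 341) = (192 + O)/(341 + G))
(U + 66704) + l(y(-14, 2), -228) = (3093 + 66704) + (192 + 24)/(341 - 228) = 69797 + 216/113 = 7887277/113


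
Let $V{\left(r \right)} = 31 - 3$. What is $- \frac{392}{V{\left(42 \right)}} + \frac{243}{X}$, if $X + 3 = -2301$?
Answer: $- \frac{3611}{256} \approx -14.105$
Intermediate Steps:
$X = -2304$ ($X = -3 - 2301 = -2304$)
$V{\left(r \right)} = 28$ ($V{\left(r \right)} = 31 - 3 = 28$)
$- \frac{392}{V{\left(42 \right)}} + \frac{243}{X} = - \frac{392}{28} + \frac{243}{-2304} = \left(-392\right) \frac{1}{28} + 243 \left(- \frac{1}{2304}\right) = -14 - \frac{27}{256} = - \frac{3611}{256}$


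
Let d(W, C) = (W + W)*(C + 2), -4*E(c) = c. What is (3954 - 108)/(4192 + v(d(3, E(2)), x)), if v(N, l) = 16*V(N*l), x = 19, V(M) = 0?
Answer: 1923/2096 ≈ 0.91746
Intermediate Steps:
E(c) = -c/4
d(W, C) = 2*W*(2 + C) (d(W, C) = (2*W)*(2 + C) = 2*W*(2 + C))
v(N, l) = 0 (v(N, l) = 16*0 = 0)
(3954 - 108)/(4192 + v(d(3, E(2)), x)) = (3954 - 108)/(4192 + 0) = 3846/4192 = 3846*(1/4192) = 1923/2096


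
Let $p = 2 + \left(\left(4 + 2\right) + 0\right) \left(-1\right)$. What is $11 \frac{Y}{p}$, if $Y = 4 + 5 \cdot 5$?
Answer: $- \frac{319}{4} \approx -79.75$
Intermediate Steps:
$Y = 29$ ($Y = 4 + 25 = 29$)
$p = -4$ ($p = 2 + \left(6 + 0\right) \left(-1\right) = 2 + 6 \left(-1\right) = 2 - 6 = -4$)
$11 \frac{Y}{p} = 11 \frac{29}{-4} = 11 \cdot 29 \left(- \frac{1}{4}\right) = 11 \left(- \frac{29}{4}\right) = - \frac{319}{4}$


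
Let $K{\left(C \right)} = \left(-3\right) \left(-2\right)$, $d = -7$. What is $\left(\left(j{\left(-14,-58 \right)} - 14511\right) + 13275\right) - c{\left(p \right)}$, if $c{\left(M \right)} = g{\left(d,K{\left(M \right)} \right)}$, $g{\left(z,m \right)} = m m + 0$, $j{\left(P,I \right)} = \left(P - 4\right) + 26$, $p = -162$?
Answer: $-1264$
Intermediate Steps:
$K{\left(C \right)} = 6$
$j{\left(P,I \right)} = 22 + P$ ($j{\left(P,I \right)} = \left(-4 + P\right) + 26 = 22 + P$)
$g{\left(z,m \right)} = m^{2}$ ($g{\left(z,m \right)} = m^{2} + 0 = m^{2}$)
$c{\left(M \right)} = 36$ ($c{\left(M \right)} = 6^{2} = 36$)
$\left(\left(j{\left(-14,-58 \right)} - 14511\right) + 13275\right) - c{\left(p \right)} = \left(\left(\left(22 - 14\right) - 14511\right) + 13275\right) - 36 = \left(\left(8 - 14511\right) + 13275\right) - 36 = \left(-14503 + 13275\right) - 36 = -1228 - 36 = -1264$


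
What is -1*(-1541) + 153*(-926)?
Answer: -140137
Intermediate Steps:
-1*(-1541) + 153*(-926) = 1541 - 141678 = -140137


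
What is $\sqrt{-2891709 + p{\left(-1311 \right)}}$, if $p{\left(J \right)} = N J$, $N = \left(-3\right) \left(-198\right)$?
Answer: $21 i \sqrt{8323} \approx 1915.8 i$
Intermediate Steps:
$N = 594$
$p{\left(J \right)} = 594 J$
$\sqrt{-2891709 + p{\left(-1311 \right)}} = \sqrt{-2891709 + 594 \left(-1311\right)} = \sqrt{-2891709 - 778734} = \sqrt{-3670443} = 21 i \sqrt{8323}$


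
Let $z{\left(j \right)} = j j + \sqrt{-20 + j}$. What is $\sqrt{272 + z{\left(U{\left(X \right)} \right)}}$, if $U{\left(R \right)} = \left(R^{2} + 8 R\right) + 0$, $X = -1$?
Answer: $\sqrt{321 + 3 i \sqrt{3}} \approx 17.917 + 0.145 i$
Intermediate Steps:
$U{\left(R \right)} = R^{2} + 8 R$
$z{\left(j \right)} = j^{2} + \sqrt{-20 + j}$
$\sqrt{272 + z{\left(U{\left(X \right)} \right)}} = \sqrt{272 + \left(\left(- (8 - 1)\right)^{2} + \sqrt{-20 - \left(8 - 1\right)}\right)} = \sqrt{272 + \left(\left(\left(-1\right) 7\right)^{2} + \sqrt{-20 - 7}\right)} = \sqrt{272 + \left(\left(-7\right)^{2} + \sqrt{-20 - 7}\right)} = \sqrt{272 + \left(49 + \sqrt{-27}\right)} = \sqrt{272 + \left(49 + 3 i \sqrt{3}\right)} = \sqrt{321 + 3 i \sqrt{3}}$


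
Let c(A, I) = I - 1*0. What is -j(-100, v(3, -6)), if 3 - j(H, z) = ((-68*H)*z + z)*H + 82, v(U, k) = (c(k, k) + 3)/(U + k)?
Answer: -680021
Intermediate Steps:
c(A, I) = I (c(A, I) = I + 0 = I)
v(U, k) = (3 + k)/(U + k) (v(U, k) = (k + 3)/(U + k) = (3 + k)/(U + k))
j(H, z) = -79 - H*(z - 68*H*z) (j(H, z) = 3 - (((-68*H)*z + z)*H + 82) = 3 - ((-68*H*z + z)*H + 82) = 3 - ((z - 68*H*z)*H + 82) = 3 - (H*(z - 68*H*z) + 82) = 3 - (82 + H*(z - 68*H*z)) = 3 + (-82 - H*(z - 68*H*z)) = -79 - H*(z - 68*H*z))
-j(-100, v(3, -6)) = -(-79 - 1*(-100)*(3 - 6)/(3 - 6) + 68*((3 - 6)/(3 - 6))*(-100)²) = -(-79 - 1*(-100)*-3/(-3) + 68*(-3/(-3))*10000) = -(-79 - 1*(-100)*(-⅓*(-3)) + 68*(-⅓*(-3))*10000) = -(-79 - 1*(-100)*1 + 68*1*10000) = -(-79 + 100 + 680000) = -1*680021 = -680021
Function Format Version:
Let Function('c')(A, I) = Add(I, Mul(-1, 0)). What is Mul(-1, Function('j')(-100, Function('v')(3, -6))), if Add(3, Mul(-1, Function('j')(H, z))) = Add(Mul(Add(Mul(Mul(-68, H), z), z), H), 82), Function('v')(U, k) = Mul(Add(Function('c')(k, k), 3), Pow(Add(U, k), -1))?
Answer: -680021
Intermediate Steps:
Function('c')(A, I) = I (Function('c')(A, I) = Add(I, 0) = I)
Function('v')(U, k) = Mul(Pow(Add(U, k), -1), Add(3, k)) (Function('v')(U, k) = Mul(Add(k, 3), Pow(Add(U, k), -1)) = Mul(Add(3, k), Pow(Add(U, k), -1)) = Mul(Pow(Add(U, k), -1), Add(3, k)))
Function('j')(H, z) = Add(-79, Mul(-1, H, Add(z, Mul(-68, H, z)))) (Function('j')(H, z) = Add(3, Mul(-1, Add(Mul(Add(Mul(Mul(-68, H), z), z), H), 82))) = Add(3, Mul(-1, Add(Mul(Add(Mul(-68, H, z), z), H), 82))) = Add(3, Mul(-1, Add(Mul(Add(z, Mul(-68, H, z)), H), 82))) = Add(3, Mul(-1, Add(Mul(H, Add(z, Mul(-68, H, z))), 82))) = Add(3, Mul(-1, Add(82, Mul(H, Add(z, Mul(-68, H, z)))))) = Add(3, Add(-82, Mul(-1, H, Add(z, Mul(-68, H, z))))) = Add(-79, Mul(-1, H, Add(z, Mul(-68, H, z)))))
Mul(-1, Function('j')(-100, Function('v')(3, -6))) = Mul(-1, Add(-79, Mul(-1, -100, Mul(Pow(Add(3, -6), -1), Add(3, -6))), Mul(68, Mul(Pow(Add(3, -6), -1), Add(3, -6)), Pow(-100, 2)))) = Mul(-1, Add(-79, Mul(-1, -100, Mul(Pow(-3, -1), -3)), Mul(68, Mul(Pow(-3, -1), -3), 10000))) = Mul(-1, Add(-79, Mul(-1, -100, Mul(Rational(-1, 3), -3)), Mul(68, Mul(Rational(-1, 3), -3), 10000))) = Mul(-1, Add(-79, Mul(-1, -100, 1), Mul(68, 1, 10000))) = Mul(-1, Add(-79, 100, 680000)) = Mul(-1, 680021) = -680021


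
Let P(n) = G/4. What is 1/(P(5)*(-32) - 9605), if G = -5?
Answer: -1/9565 ≈ -0.00010455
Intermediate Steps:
P(n) = -5/4
1/(P(5)*(-32) - 9605) = 1/(-5/4*(-32) - 9605) = 1/(40 - 9605) = 1/(-9565) = -1/9565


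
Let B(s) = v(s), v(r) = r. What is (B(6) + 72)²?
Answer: 6084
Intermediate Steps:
B(s) = s
(B(6) + 72)² = (6 + 72)² = 78² = 6084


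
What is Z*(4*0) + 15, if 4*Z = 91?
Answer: 15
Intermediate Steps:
Z = 91/4 (Z = (¼)*91 = 91/4 ≈ 22.750)
Z*(4*0) + 15 = 91*(4*0)/4 + 15 = (91/4)*0 + 15 = 0 + 15 = 15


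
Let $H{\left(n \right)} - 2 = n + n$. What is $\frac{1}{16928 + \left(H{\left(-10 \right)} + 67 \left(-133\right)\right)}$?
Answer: $\frac{1}{7999} \approx 0.00012502$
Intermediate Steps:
$H{\left(n \right)} = 2 + 2 n$ ($H{\left(n \right)} = 2 + \left(n + n\right) = 2 + 2 n$)
$\frac{1}{16928 + \left(H{\left(-10 \right)} + 67 \left(-133\right)\right)} = \frac{1}{16928 + \left(\left(2 + 2 \left(-10\right)\right) + 67 \left(-133\right)\right)} = \frac{1}{16928 + \left(\left(2 - 20\right) - 8911\right)} = \frac{1}{16928 - 8929} = \frac{1}{7999}$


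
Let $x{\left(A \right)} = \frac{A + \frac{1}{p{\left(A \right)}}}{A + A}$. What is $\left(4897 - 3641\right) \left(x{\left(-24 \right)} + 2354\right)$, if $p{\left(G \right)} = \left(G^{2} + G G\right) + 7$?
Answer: $\frac{20564730251}{6954} \approx 2.9573 \cdot 10^{6}$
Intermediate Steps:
$p{\left(G \right)} = 7 + 2 G^{2}$ ($p{\left(G \right)} = \left(G^{2} + G^{2}\right) + 7 = 2 G^{2} + 7 = 7 + 2 G^{2}$)
$x{\left(A \right)} = \frac{A + \frac{1}{7 + 2 A^{2}}}{2 A}$ ($x{\left(A \right)} = \frac{A + \frac{1}{7 + 2 A^{2}}}{A + A} = \frac{A + \frac{1}{7 + 2 A^{2}}}{2 A}$)
$\left(4897 - 3641\right) \left(x{\left(-24 \right)} + 2354\right) = \left(4897 - 3641\right) \left(\frac{1 + 2 \left(-24\right)^{3} + 7 \left(-24\right)}{4 \left(-24\right)^{3} + 14 \left(-24\right)} + 2354\right) = 1256 \left(\frac{1 + 2 \left(-13824\right) - 168}{4 \left(-13824\right) - 336} + 2354\right) = 1256 \left(\frac{1 - 27648 - 168}{-55296 - 336} + 2354\right) = 1256 \left(\frac{1}{-55632} \left(-27815\right) + 2354\right) = 1256 \left(\left(- \frac{1}{55632}\right) \left(-27815\right) + 2354\right) = 1256 \left(\frac{27815}{55632} + 2354\right) = 1256 \cdot \frac{130985543}{55632} = \frac{20564730251}{6954}$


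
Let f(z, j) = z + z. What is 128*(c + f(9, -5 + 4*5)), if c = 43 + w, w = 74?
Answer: 17280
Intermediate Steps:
c = 117 (c = 43 + 74 = 117)
f(z, j) = 2*z
128*(c + f(9, -5 + 4*5)) = 128*(117 + 2*9) = 128*(117 + 18) = 128*135 = 17280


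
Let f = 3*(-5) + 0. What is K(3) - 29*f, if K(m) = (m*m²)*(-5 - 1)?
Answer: 273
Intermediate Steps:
f = -15 (f = -15 + 0 = -15)
K(m) = -6*m³ (K(m) = m³*(-6) = -6*m³)
K(3) - 29*f = -6*3³ - 29*(-15) = -6*27 + 435 = -162 + 435 = 273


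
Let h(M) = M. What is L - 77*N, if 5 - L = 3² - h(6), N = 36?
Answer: -2770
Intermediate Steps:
L = 2 (L = 5 - (3² - 1*6) = 5 - (9 - 6) = 5 - 1*3 = 5 - 3 = 2)
L - 77*N = 2 - 77*36 = 2 - 2772 = -2770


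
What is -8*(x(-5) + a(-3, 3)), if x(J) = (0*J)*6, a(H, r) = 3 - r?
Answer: 0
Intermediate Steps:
x(J) = 0 (x(J) = 0*6 = 0)
-8*(x(-5) + a(-3, 3)) = -8*(0 + (3 - 1*3)) = -8*(0 + (3 - 3)) = -8*(0 + 0) = -8*0 = 0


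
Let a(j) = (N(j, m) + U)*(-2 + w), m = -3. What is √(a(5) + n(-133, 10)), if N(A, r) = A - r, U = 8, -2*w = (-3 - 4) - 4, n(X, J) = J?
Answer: √66 ≈ 8.1240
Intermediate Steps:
w = 11/2 (w = -((-3 - 4) - 4)/2 = -(-7 - 4)/2 = -½*(-11) = 11/2 ≈ 5.5000)
a(j) = 77/2 + 7*j/2 (a(j) = ((j - 1*(-3)) + 8)*(-2 + 11/2) = ((j + 3) + 8)*(7/2) = ((3 + j) + 8)*(7/2) = (11 + j)*(7/2) = 77/2 + 7*j/2)
√(a(5) + n(-133, 10)) = √((77/2 + (7/2)*5) + 10) = √((77/2 + 35/2) + 10) = √(56 + 10) = √66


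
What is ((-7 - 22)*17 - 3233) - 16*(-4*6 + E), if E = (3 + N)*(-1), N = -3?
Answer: -3342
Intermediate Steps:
E = 0 (E = (3 - 3)*(-1) = 0*(-1) = 0)
((-7 - 22)*17 - 3233) - 16*(-4*6 + E) = ((-7 - 22)*17 - 3233) - 16*(-4*6 + 0) = (-29*17 - 3233) - 16*(-24 + 0) = (-493 - 3233) - 16*(-24) = -3726 + 384 = -3342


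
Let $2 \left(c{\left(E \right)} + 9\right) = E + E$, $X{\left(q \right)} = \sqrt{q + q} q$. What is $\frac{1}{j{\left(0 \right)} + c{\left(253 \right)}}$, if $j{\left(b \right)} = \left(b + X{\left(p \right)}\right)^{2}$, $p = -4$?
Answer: $\frac{1}{116} \approx 0.0086207$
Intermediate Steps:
$X{\left(q \right)} = \sqrt{2} q^{\frac{3}{2}}$ ($X{\left(q \right)} = \sqrt{2 q} q = \sqrt{2} \sqrt{q} q = \sqrt{2} q^{\frac{3}{2}}$)
$c{\left(E \right)} = -9 + E$ ($c{\left(E \right)} = -9 + \frac{E + E}{2} = -9 + \frac{2 E}{2} = -9 + E$)
$j{\left(b \right)} = \left(b - 8 i \sqrt{2}\right)^{2}$ ($j{\left(b \right)} = \left(b + \sqrt{2} \left(-4\right)^{\frac{3}{2}}\right)^{2} = \left(b + \sqrt{2} \left(- 8 i\right)\right)^{2} = \left(b - 8 i \sqrt{2}\right)^{2}$)
$\frac{1}{j{\left(0 \right)} + c{\left(253 \right)}} = \frac{1}{\left(0 - 8 i \sqrt{2}\right)^{2} + \left(-9 + 253\right)} = \frac{1}{\left(- 8 i \sqrt{2}\right)^{2} + 244} = \frac{1}{-128 + 244} = \frac{1}{116}$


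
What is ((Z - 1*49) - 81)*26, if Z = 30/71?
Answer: -239200/71 ≈ -3369.0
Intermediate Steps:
Z = 30/71 (Z = 30*(1/71) = 30/71 ≈ 0.42254)
((Z - 1*49) - 81)*26 = ((30/71 - 1*49) - 81)*26 = ((30/71 - 49) - 81)*26 = (-3449/71 - 81)*26 = -9200/71*26 = -239200/71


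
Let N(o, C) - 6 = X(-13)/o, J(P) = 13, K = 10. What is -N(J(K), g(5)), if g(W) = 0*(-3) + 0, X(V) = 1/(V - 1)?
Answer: -1091/182 ≈ -5.9945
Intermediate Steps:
X(V) = 1/(-1 + V)
g(W) = 0 (g(W) = 0 + 0 = 0)
N(o, C) = 6 - 1/(14*o) (N(o, C) = 6 + 1/((-1 - 13)*o) = 6 + 1/((-14)*o) = 6 - 1/(14*o))
-N(J(K), g(5)) = -(6 - 1/14/13) = -(6 - 1/14*1/13) = -(6 - 1/182) = -1*1091/182 = -1091/182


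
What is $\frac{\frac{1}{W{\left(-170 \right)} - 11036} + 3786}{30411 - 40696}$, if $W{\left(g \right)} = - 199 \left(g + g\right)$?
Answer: $- \frac{42875693}{116475568} \approx -0.36811$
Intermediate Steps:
$W{\left(g \right)} = - 398 g$ ($W{\left(g \right)} = - 199 \cdot 2 g = - 398 g$)
$\frac{\frac{1}{W{\left(-170 \right)} - 11036} + 3786}{30411 - 40696} = \frac{\frac{1}{\left(-398\right) \left(-170\right) - 11036} + 3786}{30411 - 40696} = \frac{\frac{1}{67660 - 11036} + 3786}{-10285} = \left(\frac{1}{56624} + 3786\right) \left(- \frac{1}{10285}\right) = \frac{214378465}{56624} \left(- \frac{1}{10285}\right) = - \frac{42875693}{116475568}$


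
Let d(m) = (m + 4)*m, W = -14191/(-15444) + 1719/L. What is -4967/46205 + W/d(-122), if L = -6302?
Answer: -3478266392253793/32369724914875920 ≈ -0.10745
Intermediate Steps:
W = 31441723/48664044 (W = -14191/(-15444) + 1719/(-6302) = -14191*(-1/15444) + 1719*(-1/6302) = 14191/15444 - 1719/6302 = 31441723/48664044 ≈ 0.64610)
d(m) = m*(4 + m) (d(m) = (4 + m)*m = m*(4 + m))
-4967/46205 + W/d(-122) = -4967/46205 + 31441723/(48664044*((-122*(4 - 122)))) = -4967*1/46205 + 31441723/(48664044*((-122*(-118)))) = -4967/46205 + (31441723/48664044)/14396 = -4967/46205 + (31441723/48664044)*(1/14396) = -4967/46205 + 31441723/700567577424 = -3478266392253793/32369724914875920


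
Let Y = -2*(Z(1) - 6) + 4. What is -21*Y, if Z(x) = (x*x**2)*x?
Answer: -294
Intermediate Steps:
Z(x) = x**4 (Z(x) = x**3*x = x**4)
Y = 14 (Y = -2*(1**4 - 6) + 4 = -2*(1 - 6) + 4 = -2*(-5) + 4 = 10 + 4 = 14)
-21*Y = -21*14 = -294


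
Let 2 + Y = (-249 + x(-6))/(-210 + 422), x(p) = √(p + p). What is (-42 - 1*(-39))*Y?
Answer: 2019/212 - 3*I*√3/106 ≈ 9.5236 - 0.04902*I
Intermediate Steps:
x(p) = √2*√p (x(p) = √(2*p) = √2*√p)
Y = -673/212 + I*√3/106 (Y = -2 + (-249 + √2*√(-6))/(-210 + 422) = -2 + (-249 + √2*(I*√6))/212 = -2 + (-249 + 2*I*√3)*(1/212) = -2 + (-249/212 + I*√3/106) = -673/212 + I*√3/106 ≈ -3.1745 + 0.01634*I)
(-42 - 1*(-39))*Y = (-42 - 1*(-39))*(-673/212 + I*√3/106) = (-42 + 39)*(-673/212 + I*√3/106) = -3*(-673/212 + I*√3/106) = 2019/212 - 3*I*√3/106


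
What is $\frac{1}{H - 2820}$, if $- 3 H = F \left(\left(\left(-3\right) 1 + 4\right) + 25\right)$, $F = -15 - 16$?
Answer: $- \frac{3}{7654} \approx -0.00039195$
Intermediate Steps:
$F = -31$
$H = \frac{806}{3}$ ($H = - \frac{\left(-31\right) \left(\left(\left(-3\right) 1 + 4\right) + 25\right)}{3} = - \frac{\left(-31\right) \left(\left(-3 + 4\right) + 25\right)}{3} = - \frac{\left(-31\right) \left(1 + 25\right)}{3} = - \frac{\left(-31\right) 26}{3} = \left(- \frac{1}{3}\right) \left(-806\right) = \frac{806}{3} \approx 268.67$)
$\frac{1}{H - 2820} = \frac{1}{\frac{806}{3} - 2820} = \frac{1}{- \frac{7654}{3}} = - \frac{3}{7654}$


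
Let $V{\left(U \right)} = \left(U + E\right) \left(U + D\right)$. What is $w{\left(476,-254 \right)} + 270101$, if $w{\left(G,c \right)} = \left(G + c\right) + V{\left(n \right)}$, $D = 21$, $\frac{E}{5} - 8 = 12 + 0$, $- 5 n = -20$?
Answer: $272923$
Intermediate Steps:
$n = 4$ ($n = \left(- \frac{1}{5}\right) \left(-20\right) = 4$)
$E = 100$ ($E = 40 + 5 \left(12 + 0\right) = 40 + 5 \cdot 12 = 40 + 60 = 100$)
$V{\left(U \right)} = \left(21 + U\right) \left(100 + U\right)$ ($V{\left(U \right)} = \left(U + 100\right) \left(U + 21\right) = \left(100 + U\right) \left(21 + U\right) = \left(21 + U\right) \left(100 + U\right)$)
$w{\left(G,c \right)} = 2600 + G + c$ ($w{\left(G,c \right)} = \left(G + c\right) + \left(2100 + 4^{2} + 121 \cdot 4\right) = \left(G + c\right) + \left(2100 + 16 + 484\right) = \left(G + c\right) + 2600 = 2600 + G + c$)
$w{\left(476,-254 \right)} + 270101 = \left(2600 + 476 - 254\right) + 270101 = 2822 + 270101 = 272923$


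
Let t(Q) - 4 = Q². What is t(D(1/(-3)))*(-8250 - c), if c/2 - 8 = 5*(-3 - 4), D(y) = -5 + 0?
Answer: -237684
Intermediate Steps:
D(y) = -5
c = -54 (c = 16 + 2*(5*(-3 - 4)) = 16 + 2*(5*(-7)) = 16 + 2*(-35) = 16 - 70 = -54)
t(Q) = 4 + Q²
t(D(1/(-3)))*(-8250 - c) = (4 + (-5)²)*(-8250 - 1*(-54)) = (4 + 25)*(-8250 + 54) = 29*(-8196) = -237684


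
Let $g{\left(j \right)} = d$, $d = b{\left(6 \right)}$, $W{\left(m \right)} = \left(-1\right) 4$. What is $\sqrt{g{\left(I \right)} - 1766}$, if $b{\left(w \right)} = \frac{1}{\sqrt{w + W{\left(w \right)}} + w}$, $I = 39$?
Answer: $\frac{\sqrt{-10595 - 1766 \sqrt{2}}}{\sqrt{6 + \sqrt{2}}} \approx 42.022 i$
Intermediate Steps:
$W{\left(m \right)} = -4$
$b{\left(w \right)} = \frac{1}{w + \sqrt{-4 + w}}$ ($b{\left(w \right)} = \frac{1}{\sqrt{w - 4} + w} = \frac{1}{\sqrt{-4 + w} + w} = \frac{1}{w + \sqrt{-4 + w}}$)
$d = \frac{1}{6 + \sqrt{2}}$ ($d = \frac{1}{6 + \sqrt{-4 + 6}} = \frac{1}{6 + \sqrt{2}} \approx 0.13488$)
$g{\left(j \right)} = \frac{3}{17} - \frac{\sqrt{2}}{34}$
$\sqrt{g{\left(I \right)} - 1766} = \sqrt{\left(\frac{3}{17} - \frac{\sqrt{2}}{34}\right) - 1766} = \sqrt{- \frac{30019}{17} - \frac{\sqrt{2}}{34}}$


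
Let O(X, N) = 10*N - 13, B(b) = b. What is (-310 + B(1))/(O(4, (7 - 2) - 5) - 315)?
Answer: 309/328 ≈ 0.94207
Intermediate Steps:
O(X, N) = -13 + 10*N
(-310 + B(1))/(O(4, (7 - 2) - 5) - 315) = (-310 + 1)/((-13 + 10*((7 - 2) - 5)) - 315) = -309/((-13 + 10*(5 - 5)) - 315) = -309/((-13 + 10*0) - 315) = -309/((-13 + 0) - 315) = -309/(-13 - 315) = -309/(-328) = -309*(-1/328) = 309/328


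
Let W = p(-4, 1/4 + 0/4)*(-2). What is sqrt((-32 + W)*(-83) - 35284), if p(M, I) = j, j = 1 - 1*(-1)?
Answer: 2*I*sqrt(8074) ≈ 179.71*I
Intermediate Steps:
j = 2 (j = 1 + 1 = 2)
p(M, I) = 2
W = -4 (W = 2*(-2) = -4)
sqrt((-32 + W)*(-83) - 35284) = sqrt((-32 - 4)*(-83) - 35284) = sqrt(-36*(-83) - 35284) = sqrt(2988 - 35284) = sqrt(-32296) = 2*I*sqrt(8074)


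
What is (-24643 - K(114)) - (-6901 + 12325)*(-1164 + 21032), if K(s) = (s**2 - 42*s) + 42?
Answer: -107796925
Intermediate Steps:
K(s) = 42 + s**2 - 42*s
(-24643 - K(114)) - (-6901 + 12325)*(-1164 + 21032) = (-24643 - (42 + 114**2 - 42*114)) - (-6901 + 12325)*(-1164 + 21032) = (-24643 - (42 + 12996 - 4788)) - 5424*19868 = (-24643 - 1*8250) - 1*107764032 = (-24643 - 8250) - 107764032 = -32893 - 107764032 = -107796925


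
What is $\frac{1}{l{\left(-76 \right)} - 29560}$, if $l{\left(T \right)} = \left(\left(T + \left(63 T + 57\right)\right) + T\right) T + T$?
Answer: $\frac{1}{341472} \approx 2.9285 \cdot 10^{-6}$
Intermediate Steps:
$l{\left(T \right)} = T + T \left(57 + 65 T\right)$ ($l{\left(T \right)} = \left(\left(T + \left(57 + 63 T\right)\right) + T\right) T + T = \left(\left(57 + 64 T\right) + T\right) T + T = \left(57 + 65 T\right) T + T = T \left(57 + 65 T\right) + T = T + T \left(57 + 65 T\right)$)
$\frac{1}{l{\left(-76 \right)} - 29560} = \frac{1}{- 76 \left(58 + 65 \left(-76\right)\right) - 29560} = \frac{1}{- 76 \left(58 - 4940\right) - 29560} = \frac{1}{\left(-76\right) \left(-4882\right) - 29560} = \frac{1}{371032 - 29560} = \frac{1}{341472}$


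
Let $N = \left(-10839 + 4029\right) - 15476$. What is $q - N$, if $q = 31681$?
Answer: $53967$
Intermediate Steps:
$N = -22286$ ($N = -6810 - 15476 = -22286$)
$q - N = 31681 - -22286 = 31681 + 22286 = 53967$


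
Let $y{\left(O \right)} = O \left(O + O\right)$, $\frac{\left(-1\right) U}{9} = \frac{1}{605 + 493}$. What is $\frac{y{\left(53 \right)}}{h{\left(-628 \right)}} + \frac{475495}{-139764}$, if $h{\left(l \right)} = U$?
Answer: $- \frac{95794162039}{139764} \approx -6.854 \cdot 10^{5}$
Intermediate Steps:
$U = - \frac{1}{122}$ ($U = - \frac{9}{605 + 493} = - \frac{9}{1098} = \left(-9\right) \frac{1}{1098} = - \frac{1}{122} \approx -0.0081967$)
$h{\left(l \right)} = - \frac{1}{122}$
$y{\left(O \right)} = 2 O^{2}$ ($y{\left(O \right)} = O 2 O = 2 O^{2}$)
$\frac{y{\left(53 \right)}}{h{\left(-628 \right)}} + \frac{475495}{-139764} = \frac{2 \cdot 53^{2}}{- \frac{1}{122}} + \frac{475495}{-139764} = 2 \cdot 2809 \left(-122\right) + 475495 \left(- \frac{1}{139764}\right) = 5618 \left(-122\right) - \frac{475495}{139764} = -685396 - \frac{475495}{139764} = - \frac{95794162039}{139764}$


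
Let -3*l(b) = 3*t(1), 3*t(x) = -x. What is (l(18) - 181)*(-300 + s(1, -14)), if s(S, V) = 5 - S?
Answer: 160432/3 ≈ 53477.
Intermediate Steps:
t(x) = -x/3 (t(x) = (-x)/3 = -x/3)
l(b) = ⅓ (l(b) = -(-1)/3 = -⅓*(-1) = ⅓)
(l(18) - 181)*(-300 + s(1, -14)) = (⅓ - 181)*(-300 + (5 - 1*1)) = -542*(-300 + (5 - 1))/3 = -542*(-300 + 4)/3 = -542/3*(-296) = 160432/3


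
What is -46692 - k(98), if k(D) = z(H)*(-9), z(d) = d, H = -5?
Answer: -46737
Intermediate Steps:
k(D) = 45 (k(D) = -5*(-9) = 45)
-46692 - k(98) = -46692 - 1*45 = -46692 - 45 = -46737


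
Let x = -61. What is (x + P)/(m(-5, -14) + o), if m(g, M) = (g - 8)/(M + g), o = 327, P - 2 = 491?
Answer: 4104/3113 ≈ 1.3183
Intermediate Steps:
P = 493 (P = 2 + 491 = 493)
m(g, M) = (-8 + g)/(M + g)
(x + P)/(m(-5, -14) + o) = (-61 + 493)/((-8 - 5)/(-14 - 5) + 327) = 432/(-13/(-19) + 327) = 432/(-1/19*(-13) + 327) = 432/(13/19 + 327) = 432/(6226/19) = 432*(19/6226) = 4104/3113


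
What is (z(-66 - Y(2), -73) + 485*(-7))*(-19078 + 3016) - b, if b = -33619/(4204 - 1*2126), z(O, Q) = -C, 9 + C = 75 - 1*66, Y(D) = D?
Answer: 113314391839/2078 ≈ 5.4530e+7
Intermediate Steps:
C = 0 (C = -9 + (75 - 1*66) = -9 + (75 - 66) = -9 + 9 = 0)
z(O, Q) = 0 (z(O, Q) = -1*0 = 0)
b = -33619/2078 (b = -33619/(4204 - 2126) = -33619/2078 ≈ -16.179)
(z(-66 - Y(2), -73) + 485*(-7))*(-19078 + 3016) - b = (0 + 485*(-7))*(-19078 + 3016) - 1*(-33619/2078) = (0 - 3395)*(-16062) + 33619/2078 = -3395*(-16062) + 33619/2078 = 54530490 + 33619/2078 = 113314391839/2078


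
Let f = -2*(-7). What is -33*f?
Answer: -462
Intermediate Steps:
f = 14
-33*f = -33*14 = -462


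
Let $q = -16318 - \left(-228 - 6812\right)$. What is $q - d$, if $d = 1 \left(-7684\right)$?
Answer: $-1594$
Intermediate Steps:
$q = -9278$ ($q = -16318 - \left(-228 - 6812\right) = -16318 - -7040 = -16318 + 7040 = -9278$)
$d = -7684$
$q - d = -9278 - -7684 = -9278 + 7684 = -1594$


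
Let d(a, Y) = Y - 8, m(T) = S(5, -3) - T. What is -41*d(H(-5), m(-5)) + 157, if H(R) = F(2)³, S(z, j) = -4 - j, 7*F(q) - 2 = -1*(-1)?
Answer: 321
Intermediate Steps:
F(q) = 3/7 (F(q) = 2/7 + (-1*(-1))/7 = 2/7 + (⅐)*1 = 2/7 + ⅐ = 3/7)
m(T) = -1 - T (m(T) = (-4 - 1*(-3)) - T = (-4 + 3) - T = -1 - T)
H(R) = 27/343 (H(R) = (3/7)³ = 27/343)
d(a, Y) = -8 + Y
-41*d(H(-5), m(-5)) + 157 = -41*(-8 + (-1 - 1*(-5))) + 157 = -41*(-8 + (-1 + 5)) + 157 = -41*(-8 + 4) + 157 = -41*(-4) + 157 = 164 + 157 = 321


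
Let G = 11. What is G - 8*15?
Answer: -109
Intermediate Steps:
G - 8*15 = 11 - 8*15 = 11 - 120 = -109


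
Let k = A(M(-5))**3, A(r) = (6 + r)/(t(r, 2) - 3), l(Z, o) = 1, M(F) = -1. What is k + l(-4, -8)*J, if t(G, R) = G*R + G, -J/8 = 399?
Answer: -689597/216 ≈ -3192.6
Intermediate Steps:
J = -3192 (J = -8*399 = -3192)
t(G, R) = G + G*R
A(r) = (6 + r)/(-3 + 3*r) (A(r) = (6 + r)/(r*(1 + 2) - 3) = (6 + r)/(r*3 - 3) = (6 + r)/(3*r - 3) = (6 + r)/(-3 + 3*r))
k = -125/216 (k = ((6 - 1)/(3*(-1 - 1)))**3 = ((1/3)*5/(-2))**3 = ((1/3)*(-1/2)*5)**3 = (-5/6)**3 = -125/216 ≈ -0.57870)
k + l(-4, -8)*J = -125/216 + 1*(-3192) = -125/216 - 3192 = -689597/216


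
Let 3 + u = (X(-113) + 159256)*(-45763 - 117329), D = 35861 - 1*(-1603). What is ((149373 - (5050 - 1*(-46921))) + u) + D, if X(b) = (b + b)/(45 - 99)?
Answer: -233765345333/9 ≈ -2.5974e+10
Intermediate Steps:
D = 37464 (D = 35861 + 1603 = 37464)
X(b) = -b/27 (X(b) = (2*b)/(-54) = (2*b)*(-1/54) = -b/27)
u = -233766559127/9 (u = -3 + (-1/27*(-113) + 159256)*(-45763 - 117329) = -3 + (113/27 + 159256)*(-163092) = -3 + (4300025/27)*(-163092) = -3 - 233766559100/9 = -233766559127/9 ≈ -2.5974e+10)
((149373 - (5050 - 1*(-46921))) + u) + D = ((149373 - (5050 - 1*(-46921))) - 233766559127/9) + 37464 = ((149373 - (5050 + 46921)) - 233766559127/9) + 37464 = ((149373 - 1*51971) - 233766559127/9) + 37464 = ((149373 - 51971) - 233766559127/9) + 37464 = (97402 - 233766559127/9) + 37464 = -233765682509/9 + 37464 = -233765345333/9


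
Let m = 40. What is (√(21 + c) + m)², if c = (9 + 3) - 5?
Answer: 1628 + 160*√7 ≈ 2051.3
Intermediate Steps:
c = 7 (c = 12 - 5 = 7)
(√(21 + c) + m)² = (√(21 + 7) + 40)² = (√28 + 40)² = (2*√7 + 40)² = (40 + 2*√7)²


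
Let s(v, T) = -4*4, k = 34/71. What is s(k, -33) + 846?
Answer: 830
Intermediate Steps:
k = 34/71 (k = 34*(1/71) = 34/71 ≈ 0.47887)
s(v, T) = -16
s(k, -33) + 846 = -16 + 846 = 830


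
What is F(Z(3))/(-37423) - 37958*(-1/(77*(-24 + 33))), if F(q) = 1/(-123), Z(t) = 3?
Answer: 58240591825/1063299699 ≈ 54.773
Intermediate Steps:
F(q) = -1/123
F(Z(3))/(-37423) - 37958*(-1/(77*(-24 + 33))) = -1/123/(-37423) - 37958*(-1/(77*(-24 + 33))) = -1/123*(-1/37423) - 37958/((-77*9)) = 1/4603029 - 37958/(-693) = 1/4603029 - 37958*(-1/693) = 1/4603029 + 37958/693 = 58240591825/1063299699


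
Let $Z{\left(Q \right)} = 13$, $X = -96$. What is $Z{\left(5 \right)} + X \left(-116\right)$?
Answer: $11149$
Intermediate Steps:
$Z{\left(5 \right)} + X \left(-116\right) = 13 - -11136 = 13 + 11136 = 11149$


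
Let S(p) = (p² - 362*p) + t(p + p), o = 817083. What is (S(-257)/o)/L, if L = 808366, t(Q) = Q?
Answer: 158569/660502116378 ≈ 2.4007e-7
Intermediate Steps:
S(p) = p² - 360*p (S(p) = (p² - 362*p) + (p + p) = (p² - 362*p) + 2*p = p² - 360*p)
(S(-257)/o)/L = (-257*(-360 - 257)/817083)/808366 = (-257*(-617)*(1/817083))*(1/808366) = (158569*(1/817083))*(1/808366) = (158569/817083)*(1/808366) = 158569/660502116378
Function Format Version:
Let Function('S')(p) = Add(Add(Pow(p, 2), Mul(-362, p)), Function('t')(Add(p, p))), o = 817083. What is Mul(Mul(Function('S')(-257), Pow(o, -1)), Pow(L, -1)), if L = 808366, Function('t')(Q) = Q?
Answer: Rational(158569, 660502116378) ≈ 2.4007e-7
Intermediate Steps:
Function('S')(p) = Add(Pow(p, 2), Mul(-360, p)) (Function('S')(p) = Add(Add(Pow(p, 2), Mul(-362, p)), Add(p, p)) = Add(Add(Pow(p, 2), Mul(-362, p)), Mul(2, p)) = Add(Pow(p, 2), Mul(-360, p)))
Mul(Mul(Function('S')(-257), Pow(o, -1)), Pow(L, -1)) = Mul(Mul(Mul(-257, Add(-360, -257)), Pow(817083, -1)), Pow(808366, -1)) = Mul(Mul(Mul(-257, -617), Rational(1, 817083)), Rational(1, 808366)) = Mul(Mul(158569, Rational(1, 817083)), Rational(1, 808366)) = Mul(Rational(158569, 817083), Rational(1, 808366)) = Rational(158569, 660502116378)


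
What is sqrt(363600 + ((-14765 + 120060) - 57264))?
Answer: sqrt(411631) ≈ 641.58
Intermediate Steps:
sqrt(363600 + ((-14765 + 120060) - 57264)) = sqrt(363600 + (105295 - 57264)) = sqrt(363600 + 48031) = sqrt(411631)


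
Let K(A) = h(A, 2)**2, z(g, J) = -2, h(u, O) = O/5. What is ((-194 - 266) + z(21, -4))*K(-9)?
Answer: -1848/25 ≈ -73.920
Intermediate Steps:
h(u, O) = O/5 (h(u, O) = O*(1/5) = O/5)
K(A) = 4/25 (K(A) = ((1/5)*2)**2 = (2/5)**2 = 4/25)
((-194 - 266) + z(21, -4))*K(-9) = ((-194 - 266) - 2)*(4/25) = (-460 - 2)*(4/25) = -462*4/25 = -1848/25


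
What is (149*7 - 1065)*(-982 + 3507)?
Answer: -55550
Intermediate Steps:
(149*7 - 1065)*(-982 + 3507) = (1043 - 1065)*2525 = -22*2525 = -55550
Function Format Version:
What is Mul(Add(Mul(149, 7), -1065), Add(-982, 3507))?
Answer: -55550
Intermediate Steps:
Mul(Add(Mul(149, 7), -1065), Add(-982, 3507)) = Mul(Add(1043, -1065), 2525) = Mul(-22, 2525) = -55550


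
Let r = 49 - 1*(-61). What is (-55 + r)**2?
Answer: 3025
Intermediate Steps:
r = 110 (r = 49 + 61 = 110)
(-55 + r)**2 = (-55 + 110)**2 = 55**2 = 3025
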